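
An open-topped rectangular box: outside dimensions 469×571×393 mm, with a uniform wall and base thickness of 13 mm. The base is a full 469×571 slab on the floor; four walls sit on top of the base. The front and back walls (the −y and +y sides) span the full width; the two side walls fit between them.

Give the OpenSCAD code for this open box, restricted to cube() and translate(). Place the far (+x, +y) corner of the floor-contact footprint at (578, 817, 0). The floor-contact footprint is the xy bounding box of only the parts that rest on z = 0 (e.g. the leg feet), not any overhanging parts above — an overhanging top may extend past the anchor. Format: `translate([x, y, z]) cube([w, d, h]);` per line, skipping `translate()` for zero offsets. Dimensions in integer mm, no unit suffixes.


translate([109, 246, 0]) cube([469, 571, 13]);
translate([109, 246, 13]) cube([469, 13, 380]);
translate([109, 804, 13]) cube([469, 13, 380]);
translate([109, 259, 13]) cube([13, 545, 380]);
translate([565, 259, 13]) cube([13, 545, 380]);


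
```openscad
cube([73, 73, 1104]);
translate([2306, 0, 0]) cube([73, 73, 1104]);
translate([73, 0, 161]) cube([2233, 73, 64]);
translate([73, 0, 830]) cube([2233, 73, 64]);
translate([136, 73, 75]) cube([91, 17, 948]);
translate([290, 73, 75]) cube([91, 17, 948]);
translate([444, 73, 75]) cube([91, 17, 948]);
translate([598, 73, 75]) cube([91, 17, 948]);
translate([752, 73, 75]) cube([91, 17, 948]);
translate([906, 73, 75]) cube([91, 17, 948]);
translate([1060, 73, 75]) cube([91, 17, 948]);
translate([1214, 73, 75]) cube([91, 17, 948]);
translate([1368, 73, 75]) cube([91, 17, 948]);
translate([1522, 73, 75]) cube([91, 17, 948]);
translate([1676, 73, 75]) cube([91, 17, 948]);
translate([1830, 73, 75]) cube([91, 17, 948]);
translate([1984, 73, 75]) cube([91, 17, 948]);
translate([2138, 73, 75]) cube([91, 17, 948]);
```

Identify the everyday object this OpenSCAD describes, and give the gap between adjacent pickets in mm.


A fence section. The picket gap is 63 mm.

Two posts, two rails, 14 pickets — a fence section. Span 2233 mm holds 14 pickets of 91 mm with 15 equal gaps: ⌊(2233 − 14·91) / 15⌋ = 63 mm.


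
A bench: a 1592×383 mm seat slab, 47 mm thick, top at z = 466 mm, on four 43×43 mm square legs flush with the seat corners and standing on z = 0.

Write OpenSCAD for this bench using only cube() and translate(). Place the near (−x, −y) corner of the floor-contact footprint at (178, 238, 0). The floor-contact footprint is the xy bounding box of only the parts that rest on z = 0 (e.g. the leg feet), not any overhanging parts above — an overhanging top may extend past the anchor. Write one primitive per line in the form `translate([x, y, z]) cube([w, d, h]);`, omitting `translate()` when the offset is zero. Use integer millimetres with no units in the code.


translate([178, 238, 419]) cube([1592, 383, 47]);
translate([178, 238, 0]) cube([43, 43, 419]);
translate([178, 578, 0]) cube([43, 43, 419]);
translate([1727, 238, 0]) cube([43, 43, 419]);
translate([1727, 578, 0]) cube([43, 43, 419]);


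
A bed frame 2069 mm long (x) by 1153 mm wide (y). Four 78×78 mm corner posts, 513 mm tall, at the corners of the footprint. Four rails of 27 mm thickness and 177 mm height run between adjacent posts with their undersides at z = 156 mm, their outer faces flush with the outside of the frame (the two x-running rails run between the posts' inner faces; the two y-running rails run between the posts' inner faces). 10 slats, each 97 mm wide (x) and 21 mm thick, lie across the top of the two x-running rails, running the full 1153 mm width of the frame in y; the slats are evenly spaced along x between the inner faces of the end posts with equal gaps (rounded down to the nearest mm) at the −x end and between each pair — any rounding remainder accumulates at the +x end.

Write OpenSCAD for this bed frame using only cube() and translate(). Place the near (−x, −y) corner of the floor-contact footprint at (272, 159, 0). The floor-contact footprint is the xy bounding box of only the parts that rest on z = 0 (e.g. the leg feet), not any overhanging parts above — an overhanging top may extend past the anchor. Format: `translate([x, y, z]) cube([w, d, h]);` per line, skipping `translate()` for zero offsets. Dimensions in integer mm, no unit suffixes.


translate([272, 159, 0]) cube([78, 78, 513]);
translate([272, 1234, 0]) cube([78, 78, 513]);
translate([2263, 159, 0]) cube([78, 78, 513]);
translate([2263, 1234, 0]) cube([78, 78, 513]);
translate([350, 159, 156]) cube([1913, 27, 177]);
translate([350, 1285, 156]) cube([1913, 27, 177]);
translate([272, 237, 156]) cube([27, 997, 177]);
translate([2314, 237, 156]) cube([27, 997, 177]);
translate([435, 159, 333]) cube([97, 1153, 21]);
translate([617, 159, 333]) cube([97, 1153, 21]);
translate([799, 159, 333]) cube([97, 1153, 21]);
translate([981, 159, 333]) cube([97, 1153, 21]);
translate([1163, 159, 333]) cube([97, 1153, 21]);
translate([1345, 159, 333]) cube([97, 1153, 21]);
translate([1527, 159, 333]) cube([97, 1153, 21]);
translate([1709, 159, 333]) cube([97, 1153, 21]);
translate([1891, 159, 333]) cube([97, 1153, 21]);
translate([2073, 159, 333]) cube([97, 1153, 21]);


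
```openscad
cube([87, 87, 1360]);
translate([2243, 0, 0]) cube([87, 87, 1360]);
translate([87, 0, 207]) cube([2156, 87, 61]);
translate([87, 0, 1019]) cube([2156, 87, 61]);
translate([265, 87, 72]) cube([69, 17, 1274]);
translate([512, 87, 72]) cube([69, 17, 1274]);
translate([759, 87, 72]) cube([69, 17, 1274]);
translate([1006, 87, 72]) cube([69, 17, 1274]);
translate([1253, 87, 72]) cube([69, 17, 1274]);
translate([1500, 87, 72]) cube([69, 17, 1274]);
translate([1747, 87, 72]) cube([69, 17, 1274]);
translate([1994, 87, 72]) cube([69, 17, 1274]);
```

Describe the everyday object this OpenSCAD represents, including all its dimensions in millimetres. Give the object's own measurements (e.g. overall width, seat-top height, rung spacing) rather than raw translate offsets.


A fence section. Two 87×87 mm posts, 1360 mm tall, stand on the floor with a clear span of 2156 mm between their inner faces. Two horizontal rails of 87×61 mm section span the gap between the posts with their undersides at z = 207 mm and z = 1019 mm, flush with the posts' −y face. 8 pickets, each 69 mm wide, 17 mm thick and 1274 mm tall, are fixed to the +y face of the rails with their bottoms at z = 72 mm, spaced across the span with a 178 mm gap after the −x post and between neighbouring pickets, with 180 mm left before the +x post.


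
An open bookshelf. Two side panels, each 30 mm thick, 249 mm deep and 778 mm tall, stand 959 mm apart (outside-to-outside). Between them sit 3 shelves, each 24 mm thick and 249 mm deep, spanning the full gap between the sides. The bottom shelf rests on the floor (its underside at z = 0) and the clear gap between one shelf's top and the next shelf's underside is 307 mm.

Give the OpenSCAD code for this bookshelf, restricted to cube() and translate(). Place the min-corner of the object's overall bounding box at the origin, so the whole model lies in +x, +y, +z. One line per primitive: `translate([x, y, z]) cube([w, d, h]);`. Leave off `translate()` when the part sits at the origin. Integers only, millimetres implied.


cube([30, 249, 778]);
translate([929, 0, 0]) cube([30, 249, 778]);
translate([30, 0, 0]) cube([899, 249, 24]);
translate([30, 0, 331]) cube([899, 249, 24]);
translate([30, 0, 662]) cube([899, 249, 24]);


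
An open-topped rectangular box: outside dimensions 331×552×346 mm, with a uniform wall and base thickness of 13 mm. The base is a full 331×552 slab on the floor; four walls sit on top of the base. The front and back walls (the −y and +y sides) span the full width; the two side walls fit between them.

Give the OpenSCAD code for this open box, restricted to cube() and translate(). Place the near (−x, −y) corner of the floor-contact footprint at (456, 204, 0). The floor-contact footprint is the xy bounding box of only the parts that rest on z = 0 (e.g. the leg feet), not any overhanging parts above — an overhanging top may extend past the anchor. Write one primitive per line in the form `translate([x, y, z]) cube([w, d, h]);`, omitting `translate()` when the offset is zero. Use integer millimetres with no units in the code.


translate([456, 204, 0]) cube([331, 552, 13]);
translate([456, 204, 13]) cube([331, 13, 333]);
translate([456, 743, 13]) cube([331, 13, 333]);
translate([456, 217, 13]) cube([13, 526, 333]);
translate([774, 217, 13]) cube([13, 526, 333]);


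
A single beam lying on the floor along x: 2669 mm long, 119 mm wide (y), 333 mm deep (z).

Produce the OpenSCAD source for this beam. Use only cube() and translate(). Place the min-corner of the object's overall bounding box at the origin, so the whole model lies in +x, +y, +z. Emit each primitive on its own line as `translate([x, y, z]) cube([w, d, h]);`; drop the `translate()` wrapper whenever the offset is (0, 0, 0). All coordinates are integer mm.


cube([2669, 119, 333]);


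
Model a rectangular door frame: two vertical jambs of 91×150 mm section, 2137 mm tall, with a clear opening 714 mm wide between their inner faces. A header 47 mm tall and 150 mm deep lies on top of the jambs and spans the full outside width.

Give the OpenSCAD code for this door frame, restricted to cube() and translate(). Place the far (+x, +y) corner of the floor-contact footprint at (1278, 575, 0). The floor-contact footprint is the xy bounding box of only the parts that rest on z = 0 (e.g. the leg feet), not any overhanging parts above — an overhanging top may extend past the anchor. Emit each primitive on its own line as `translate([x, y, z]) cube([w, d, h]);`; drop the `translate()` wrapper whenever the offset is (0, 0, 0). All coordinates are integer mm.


translate([382, 425, 0]) cube([91, 150, 2137]);
translate([1187, 425, 0]) cube([91, 150, 2137]);
translate([382, 425, 2137]) cube([896, 150, 47]);


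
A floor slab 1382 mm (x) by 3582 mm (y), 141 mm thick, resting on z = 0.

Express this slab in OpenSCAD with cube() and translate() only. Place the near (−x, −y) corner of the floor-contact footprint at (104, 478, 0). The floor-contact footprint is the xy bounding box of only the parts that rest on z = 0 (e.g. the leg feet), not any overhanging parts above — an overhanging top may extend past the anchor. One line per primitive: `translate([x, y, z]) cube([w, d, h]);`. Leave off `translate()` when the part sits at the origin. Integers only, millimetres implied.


translate([104, 478, 0]) cube([1382, 3582, 141]);


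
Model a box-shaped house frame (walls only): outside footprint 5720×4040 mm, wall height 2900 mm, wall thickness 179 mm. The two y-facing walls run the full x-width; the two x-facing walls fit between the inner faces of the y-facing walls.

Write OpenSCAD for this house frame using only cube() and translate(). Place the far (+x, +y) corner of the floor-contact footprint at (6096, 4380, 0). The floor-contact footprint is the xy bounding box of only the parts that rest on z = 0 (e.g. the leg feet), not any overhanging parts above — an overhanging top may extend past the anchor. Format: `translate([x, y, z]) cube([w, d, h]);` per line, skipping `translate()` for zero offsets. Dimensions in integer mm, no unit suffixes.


translate([376, 340, 0]) cube([5720, 179, 2900]);
translate([376, 4201, 0]) cube([5720, 179, 2900]);
translate([376, 519, 0]) cube([179, 3682, 2900]);
translate([5917, 519, 0]) cube([179, 3682, 2900]);


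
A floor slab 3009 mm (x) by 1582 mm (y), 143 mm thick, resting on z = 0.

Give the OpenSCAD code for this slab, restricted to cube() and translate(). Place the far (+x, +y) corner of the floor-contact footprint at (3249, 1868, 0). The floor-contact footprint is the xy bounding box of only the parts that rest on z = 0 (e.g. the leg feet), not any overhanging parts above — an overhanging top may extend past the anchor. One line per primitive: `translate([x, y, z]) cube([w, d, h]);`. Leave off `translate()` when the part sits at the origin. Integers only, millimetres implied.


translate([240, 286, 0]) cube([3009, 1582, 143]);


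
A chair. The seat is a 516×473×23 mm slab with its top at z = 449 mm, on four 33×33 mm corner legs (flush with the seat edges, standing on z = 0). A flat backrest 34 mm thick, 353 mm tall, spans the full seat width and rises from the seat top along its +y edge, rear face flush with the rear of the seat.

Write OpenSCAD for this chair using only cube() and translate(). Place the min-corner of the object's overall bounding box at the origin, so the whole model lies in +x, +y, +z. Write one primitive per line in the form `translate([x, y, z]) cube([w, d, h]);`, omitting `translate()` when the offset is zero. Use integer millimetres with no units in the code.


translate([0, 0, 426]) cube([516, 473, 23]);
cube([33, 33, 426]);
translate([483, 0, 0]) cube([33, 33, 426]);
translate([0, 440, 0]) cube([33, 33, 426]);
translate([483, 440, 0]) cube([33, 33, 426]);
translate([0, 439, 449]) cube([516, 34, 353]);


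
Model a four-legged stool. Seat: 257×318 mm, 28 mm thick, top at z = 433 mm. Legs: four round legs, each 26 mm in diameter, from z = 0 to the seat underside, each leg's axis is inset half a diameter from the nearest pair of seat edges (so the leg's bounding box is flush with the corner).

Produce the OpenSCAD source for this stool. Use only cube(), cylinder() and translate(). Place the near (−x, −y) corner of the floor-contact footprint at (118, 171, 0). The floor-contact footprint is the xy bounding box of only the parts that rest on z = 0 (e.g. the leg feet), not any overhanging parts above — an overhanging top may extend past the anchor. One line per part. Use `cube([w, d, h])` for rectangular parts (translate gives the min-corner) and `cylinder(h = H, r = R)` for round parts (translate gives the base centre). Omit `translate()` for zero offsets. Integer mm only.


translate([118, 171, 405]) cube([257, 318, 28]);
translate([131, 184, 0]) cylinder(h = 405, r = 13);
translate([362, 184, 0]) cylinder(h = 405, r = 13);
translate([131, 476, 0]) cylinder(h = 405, r = 13);
translate([362, 476, 0]) cylinder(h = 405, r = 13);


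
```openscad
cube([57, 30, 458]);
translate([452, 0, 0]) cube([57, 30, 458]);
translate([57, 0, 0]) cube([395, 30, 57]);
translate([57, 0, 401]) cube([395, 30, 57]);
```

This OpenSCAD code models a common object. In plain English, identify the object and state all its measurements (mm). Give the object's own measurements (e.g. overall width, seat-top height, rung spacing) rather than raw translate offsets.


A rectangular picture frame lying in the x–z plane (depth along y). The opening is 395 mm wide (x) by 344 mm tall (z), surrounded by a border 57 mm wide on all four sides. The frame is 30 mm deep and is made of two full-height vertical stiles with two horizontal rails fitted between them.


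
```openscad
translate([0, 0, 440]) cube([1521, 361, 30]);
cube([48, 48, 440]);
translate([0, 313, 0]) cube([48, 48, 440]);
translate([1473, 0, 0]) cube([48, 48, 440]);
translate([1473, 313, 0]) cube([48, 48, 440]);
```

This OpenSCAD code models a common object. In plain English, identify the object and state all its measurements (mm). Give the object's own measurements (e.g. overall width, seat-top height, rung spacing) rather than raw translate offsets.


A long wooden bench with a 1521 mm (x) × 361 mm (y) seat, 30 mm thick, its top surface 470 mm above the floor. Four 48 mm square legs at the seat corners, flush with the edges, run from z = 0 to the seat underside.


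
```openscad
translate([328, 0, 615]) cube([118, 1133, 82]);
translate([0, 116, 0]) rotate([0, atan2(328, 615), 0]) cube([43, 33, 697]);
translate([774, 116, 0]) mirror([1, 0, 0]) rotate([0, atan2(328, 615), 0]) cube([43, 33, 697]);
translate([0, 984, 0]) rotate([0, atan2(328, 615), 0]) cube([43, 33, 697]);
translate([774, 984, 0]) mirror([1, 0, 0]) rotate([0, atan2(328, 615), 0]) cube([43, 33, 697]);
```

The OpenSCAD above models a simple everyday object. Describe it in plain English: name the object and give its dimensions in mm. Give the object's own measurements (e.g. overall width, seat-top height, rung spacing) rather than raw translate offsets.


A sawhorse. A 118×1133×82 mm beam (x, y, z) sits on two A-frame leg pairs. Each pair is two raked legs of 43×33 mm section (33 mm along y) splaying symmetrically in x. Each leg rises 615 mm vertically over 328 mm of horizontal reach and is 697 mm long along its own axis. Every leg's outer bottom edge rests on the floor and its outer top edge meets a bottom edge of the beam — the left legs (tilting toward +x) meet the beam's −x bottom edge, the right legs (their mirror images, tilting toward −x) meet its +x bottom edge — so the leg tops tuck under the beam, the beam's underside is 615 mm above the floor, and the feet are 774 mm apart outside-to-outside with the beam centred between them. The two leg pairs are set in 116 mm from either end of the beam.


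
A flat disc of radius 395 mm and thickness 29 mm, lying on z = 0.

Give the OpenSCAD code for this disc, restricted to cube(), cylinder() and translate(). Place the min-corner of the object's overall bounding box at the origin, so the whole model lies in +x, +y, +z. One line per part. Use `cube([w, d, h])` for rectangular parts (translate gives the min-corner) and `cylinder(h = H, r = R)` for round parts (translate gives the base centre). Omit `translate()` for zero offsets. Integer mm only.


translate([395, 395, 0]) cylinder(h = 29, r = 395);


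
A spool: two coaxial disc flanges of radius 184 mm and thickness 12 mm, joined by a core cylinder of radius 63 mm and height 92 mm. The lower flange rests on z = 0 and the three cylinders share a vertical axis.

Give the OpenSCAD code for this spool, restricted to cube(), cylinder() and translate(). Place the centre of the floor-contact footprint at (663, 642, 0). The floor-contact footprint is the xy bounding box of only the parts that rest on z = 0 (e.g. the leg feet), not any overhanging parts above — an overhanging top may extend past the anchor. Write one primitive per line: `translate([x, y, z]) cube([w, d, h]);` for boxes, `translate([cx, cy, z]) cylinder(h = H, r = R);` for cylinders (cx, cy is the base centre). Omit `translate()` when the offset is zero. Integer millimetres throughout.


translate([663, 642, 0]) cylinder(h = 12, r = 184);
translate([663, 642, 12]) cylinder(h = 92, r = 63);
translate([663, 642, 104]) cylinder(h = 12, r = 184);


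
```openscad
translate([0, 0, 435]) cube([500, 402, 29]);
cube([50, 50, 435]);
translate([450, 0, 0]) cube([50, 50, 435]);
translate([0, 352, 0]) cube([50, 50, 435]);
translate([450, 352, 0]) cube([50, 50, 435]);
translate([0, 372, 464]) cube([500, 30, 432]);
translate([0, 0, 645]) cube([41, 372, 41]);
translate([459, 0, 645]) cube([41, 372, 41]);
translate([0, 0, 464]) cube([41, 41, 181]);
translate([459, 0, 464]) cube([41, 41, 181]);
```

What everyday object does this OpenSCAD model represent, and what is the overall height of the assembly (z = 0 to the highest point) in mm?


A chair. The overall height is 896 mm.

A slab on four corner posts with a tall panel at the back — a chair. The seat slab sits at z = 435 with thickness 29, and the 432 mm backrest starts at the seat top, so the overall height is 435 + 29 + 432 = 896 mm.


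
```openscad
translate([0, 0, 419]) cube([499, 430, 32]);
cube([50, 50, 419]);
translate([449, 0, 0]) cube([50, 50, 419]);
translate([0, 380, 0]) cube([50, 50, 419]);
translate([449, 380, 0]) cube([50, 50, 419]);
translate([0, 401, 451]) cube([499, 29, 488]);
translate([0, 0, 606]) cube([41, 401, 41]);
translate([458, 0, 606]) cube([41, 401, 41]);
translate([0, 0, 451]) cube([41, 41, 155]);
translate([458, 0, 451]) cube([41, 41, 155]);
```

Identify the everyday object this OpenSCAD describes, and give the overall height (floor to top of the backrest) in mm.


A chair. The overall height is 939 mm.

A slab on four corner posts with a tall panel at the back — a chair. The seat slab sits at z = 419 with thickness 32, and the 488 mm backrest starts at the seat top, so the overall height is 419 + 32 + 488 = 939 mm.


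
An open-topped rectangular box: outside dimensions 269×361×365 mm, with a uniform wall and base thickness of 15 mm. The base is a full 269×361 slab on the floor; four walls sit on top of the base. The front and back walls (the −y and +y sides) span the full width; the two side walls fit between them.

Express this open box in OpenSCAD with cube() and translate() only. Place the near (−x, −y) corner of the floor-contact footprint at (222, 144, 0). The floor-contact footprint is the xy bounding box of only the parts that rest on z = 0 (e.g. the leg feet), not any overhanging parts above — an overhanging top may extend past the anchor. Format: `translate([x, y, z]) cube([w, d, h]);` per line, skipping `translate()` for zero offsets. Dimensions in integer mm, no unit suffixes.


translate([222, 144, 0]) cube([269, 361, 15]);
translate([222, 144, 15]) cube([269, 15, 350]);
translate([222, 490, 15]) cube([269, 15, 350]);
translate([222, 159, 15]) cube([15, 331, 350]);
translate([476, 159, 15]) cube([15, 331, 350]);


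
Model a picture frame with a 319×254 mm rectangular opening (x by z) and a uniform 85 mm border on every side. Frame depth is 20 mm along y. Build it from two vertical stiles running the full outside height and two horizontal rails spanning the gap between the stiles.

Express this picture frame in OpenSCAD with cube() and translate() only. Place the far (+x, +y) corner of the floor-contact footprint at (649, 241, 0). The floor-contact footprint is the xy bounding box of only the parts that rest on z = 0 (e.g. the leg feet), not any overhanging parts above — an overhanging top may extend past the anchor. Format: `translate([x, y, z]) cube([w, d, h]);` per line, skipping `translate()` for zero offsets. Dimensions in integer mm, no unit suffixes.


translate([160, 221, 0]) cube([85, 20, 424]);
translate([564, 221, 0]) cube([85, 20, 424]);
translate([245, 221, 0]) cube([319, 20, 85]);
translate([245, 221, 339]) cube([319, 20, 85]);


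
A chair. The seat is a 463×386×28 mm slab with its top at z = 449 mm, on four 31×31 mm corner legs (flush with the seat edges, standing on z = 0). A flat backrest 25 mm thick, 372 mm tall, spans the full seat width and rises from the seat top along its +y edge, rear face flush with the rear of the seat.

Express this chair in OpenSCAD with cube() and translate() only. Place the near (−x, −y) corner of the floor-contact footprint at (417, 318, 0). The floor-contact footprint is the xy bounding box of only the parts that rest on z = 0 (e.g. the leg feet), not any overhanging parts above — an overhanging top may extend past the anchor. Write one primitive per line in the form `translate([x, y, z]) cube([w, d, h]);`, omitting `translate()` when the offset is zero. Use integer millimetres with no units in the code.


translate([417, 318, 421]) cube([463, 386, 28]);
translate([417, 318, 0]) cube([31, 31, 421]);
translate([849, 318, 0]) cube([31, 31, 421]);
translate([417, 673, 0]) cube([31, 31, 421]);
translate([849, 673, 0]) cube([31, 31, 421]);
translate([417, 679, 449]) cube([463, 25, 372]);


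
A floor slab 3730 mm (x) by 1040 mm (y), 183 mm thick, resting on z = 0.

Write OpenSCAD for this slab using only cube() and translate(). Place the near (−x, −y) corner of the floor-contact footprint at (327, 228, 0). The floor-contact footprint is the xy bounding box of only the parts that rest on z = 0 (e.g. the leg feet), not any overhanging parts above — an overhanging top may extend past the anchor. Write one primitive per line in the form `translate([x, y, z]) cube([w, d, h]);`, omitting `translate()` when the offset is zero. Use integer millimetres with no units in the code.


translate([327, 228, 0]) cube([3730, 1040, 183]);


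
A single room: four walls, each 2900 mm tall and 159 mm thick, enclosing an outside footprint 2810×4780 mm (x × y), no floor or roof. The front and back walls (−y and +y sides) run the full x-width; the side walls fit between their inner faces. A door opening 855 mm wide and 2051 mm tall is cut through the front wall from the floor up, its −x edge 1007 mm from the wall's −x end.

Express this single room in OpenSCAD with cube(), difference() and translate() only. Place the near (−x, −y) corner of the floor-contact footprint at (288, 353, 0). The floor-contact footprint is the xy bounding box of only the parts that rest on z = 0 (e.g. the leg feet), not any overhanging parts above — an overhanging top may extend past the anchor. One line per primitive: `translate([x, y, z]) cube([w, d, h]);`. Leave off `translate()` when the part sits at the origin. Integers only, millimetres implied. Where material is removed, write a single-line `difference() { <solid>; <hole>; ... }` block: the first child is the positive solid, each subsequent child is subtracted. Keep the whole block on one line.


difference() { translate([288, 353, 0]) cube([2810, 159, 2900]); translate([1295, 353, 0]) cube([855, 159, 2051]); }
translate([288, 4974, 0]) cube([2810, 159, 2900]);
translate([288, 512, 0]) cube([159, 4462, 2900]);
translate([2939, 512, 0]) cube([159, 4462, 2900]);


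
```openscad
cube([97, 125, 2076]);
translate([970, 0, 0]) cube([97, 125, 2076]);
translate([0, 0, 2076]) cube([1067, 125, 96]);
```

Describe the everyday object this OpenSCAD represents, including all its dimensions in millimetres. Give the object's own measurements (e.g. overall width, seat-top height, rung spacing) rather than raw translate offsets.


A door frame. The clear opening is 873 mm wide and 2076 mm high. Two 97 mm wide jambs, 125 mm deep, stand either side of the opening from the floor to the top of the opening. A 96 mm thick head sits across the top of both jambs, spanning the full outside width of the frame.


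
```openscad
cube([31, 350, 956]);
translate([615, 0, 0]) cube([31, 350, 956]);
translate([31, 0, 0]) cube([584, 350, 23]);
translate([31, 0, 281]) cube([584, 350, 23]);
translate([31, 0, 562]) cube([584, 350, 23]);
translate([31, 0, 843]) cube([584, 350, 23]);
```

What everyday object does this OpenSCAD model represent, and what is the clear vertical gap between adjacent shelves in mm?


A bookshelf. The clear shelf gap is 258 mm.

Two tall side panels with 4 horizontal boards between them — a bookshelf. The first two shelf undersides are at z = 0 and z = 281; with shelf thickness 23, the clear gap is 281 − 0 − 23 = 258 mm.


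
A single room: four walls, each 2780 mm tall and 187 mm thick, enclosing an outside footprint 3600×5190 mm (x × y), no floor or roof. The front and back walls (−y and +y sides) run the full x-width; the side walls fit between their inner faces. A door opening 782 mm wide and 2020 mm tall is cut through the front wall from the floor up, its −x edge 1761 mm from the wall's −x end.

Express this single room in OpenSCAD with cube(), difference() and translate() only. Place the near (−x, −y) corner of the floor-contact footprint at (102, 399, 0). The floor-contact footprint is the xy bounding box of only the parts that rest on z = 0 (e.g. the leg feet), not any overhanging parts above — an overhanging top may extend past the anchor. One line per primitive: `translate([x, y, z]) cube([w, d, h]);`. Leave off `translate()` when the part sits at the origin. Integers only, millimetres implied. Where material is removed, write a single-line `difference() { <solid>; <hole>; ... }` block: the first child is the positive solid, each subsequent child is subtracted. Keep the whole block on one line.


difference() { translate([102, 399, 0]) cube([3600, 187, 2780]); translate([1863, 399, 0]) cube([782, 187, 2020]); }
translate([102, 5402, 0]) cube([3600, 187, 2780]);
translate([102, 586, 0]) cube([187, 4816, 2780]);
translate([3515, 586, 0]) cube([187, 4816, 2780]);


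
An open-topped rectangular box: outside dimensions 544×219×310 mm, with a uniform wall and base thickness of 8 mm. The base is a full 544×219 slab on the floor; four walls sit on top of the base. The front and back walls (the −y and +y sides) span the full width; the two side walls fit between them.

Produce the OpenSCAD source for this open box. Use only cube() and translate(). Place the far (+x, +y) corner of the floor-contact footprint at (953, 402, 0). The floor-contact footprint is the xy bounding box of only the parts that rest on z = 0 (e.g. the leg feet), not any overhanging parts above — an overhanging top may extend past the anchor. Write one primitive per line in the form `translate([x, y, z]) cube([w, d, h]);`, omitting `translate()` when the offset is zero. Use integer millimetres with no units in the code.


translate([409, 183, 0]) cube([544, 219, 8]);
translate([409, 183, 8]) cube([544, 8, 302]);
translate([409, 394, 8]) cube([544, 8, 302]);
translate([409, 191, 8]) cube([8, 203, 302]);
translate([945, 191, 8]) cube([8, 203, 302]);


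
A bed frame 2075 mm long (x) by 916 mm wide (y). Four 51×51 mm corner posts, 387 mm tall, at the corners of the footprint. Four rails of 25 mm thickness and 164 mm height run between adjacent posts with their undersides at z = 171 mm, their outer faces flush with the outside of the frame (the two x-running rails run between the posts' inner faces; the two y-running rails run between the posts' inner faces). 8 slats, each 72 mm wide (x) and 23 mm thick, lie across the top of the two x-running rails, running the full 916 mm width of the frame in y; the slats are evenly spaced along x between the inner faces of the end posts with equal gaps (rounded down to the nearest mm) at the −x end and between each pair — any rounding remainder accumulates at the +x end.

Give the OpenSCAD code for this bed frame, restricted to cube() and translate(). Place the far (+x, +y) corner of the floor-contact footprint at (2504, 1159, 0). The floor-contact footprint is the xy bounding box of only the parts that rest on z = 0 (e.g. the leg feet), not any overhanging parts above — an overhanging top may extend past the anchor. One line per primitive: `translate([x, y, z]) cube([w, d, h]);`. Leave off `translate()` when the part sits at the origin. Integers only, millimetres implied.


translate([429, 243, 0]) cube([51, 51, 387]);
translate([429, 1108, 0]) cube([51, 51, 387]);
translate([2453, 243, 0]) cube([51, 51, 387]);
translate([2453, 1108, 0]) cube([51, 51, 387]);
translate([480, 243, 171]) cube([1973, 25, 164]);
translate([480, 1134, 171]) cube([1973, 25, 164]);
translate([429, 294, 171]) cube([25, 814, 164]);
translate([2479, 294, 171]) cube([25, 814, 164]);
translate([635, 243, 335]) cube([72, 916, 23]);
translate([862, 243, 335]) cube([72, 916, 23]);
translate([1089, 243, 335]) cube([72, 916, 23]);
translate([1316, 243, 335]) cube([72, 916, 23]);
translate([1543, 243, 335]) cube([72, 916, 23]);
translate([1770, 243, 335]) cube([72, 916, 23]);
translate([1997, 243, 335]) cube([72, 916, 23]);
translate([2224, 243, 335]) cube([72, 916, 23]);


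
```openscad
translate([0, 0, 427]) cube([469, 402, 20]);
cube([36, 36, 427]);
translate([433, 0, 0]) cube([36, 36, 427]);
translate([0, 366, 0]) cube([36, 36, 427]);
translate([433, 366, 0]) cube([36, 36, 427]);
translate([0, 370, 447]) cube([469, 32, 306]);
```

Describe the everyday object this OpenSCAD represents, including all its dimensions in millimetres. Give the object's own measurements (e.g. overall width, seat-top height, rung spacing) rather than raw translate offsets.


A chair. The seat is a 469×402×20 mm slab with its top at z = 447 mm, on four 36×36 mm corner legs (flush with the seat edges, standing on z = 0). A flat backrest 32 mm thick, 306 mm tall, spans the full seat width and rises from the seat top along its +y edge, rear face flush with the rear of the seat.


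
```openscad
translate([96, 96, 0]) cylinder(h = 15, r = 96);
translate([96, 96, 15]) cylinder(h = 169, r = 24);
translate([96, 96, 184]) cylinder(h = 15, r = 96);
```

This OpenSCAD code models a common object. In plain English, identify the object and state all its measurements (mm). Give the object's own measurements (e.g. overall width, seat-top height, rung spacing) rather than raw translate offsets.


A spool: two coaxial disc flanges of radius 96 mm and thickness 15 mm, joined by a core cylinder of radius 24 mm and height 169 mm. The lower flange rests on z = 0 and the three cylinders share a vertical axis.


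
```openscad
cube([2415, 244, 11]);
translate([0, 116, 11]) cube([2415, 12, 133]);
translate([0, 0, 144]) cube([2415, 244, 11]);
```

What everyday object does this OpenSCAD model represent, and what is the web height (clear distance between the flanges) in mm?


An I-beam. The web height is 133 mm.

Two wide flanges with a thin centred web — an I-beam. Overall 155 mm minus two 11 mm flanges gives a web of 155 − 2·11 = 133 mm.


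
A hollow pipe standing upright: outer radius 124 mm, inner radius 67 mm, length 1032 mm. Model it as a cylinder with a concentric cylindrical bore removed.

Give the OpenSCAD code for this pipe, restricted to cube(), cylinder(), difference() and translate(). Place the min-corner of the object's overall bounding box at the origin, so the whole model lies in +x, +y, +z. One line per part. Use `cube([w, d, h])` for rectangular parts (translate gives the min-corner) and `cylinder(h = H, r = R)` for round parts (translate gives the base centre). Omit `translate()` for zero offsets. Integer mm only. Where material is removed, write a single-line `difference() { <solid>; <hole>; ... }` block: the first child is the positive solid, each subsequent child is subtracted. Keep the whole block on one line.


difference() { translate([124, 124, 0]) cylinder(h = 1032, r = 124); translate([124, 124, 0]) cylinder(h = 1032, r = 67); }


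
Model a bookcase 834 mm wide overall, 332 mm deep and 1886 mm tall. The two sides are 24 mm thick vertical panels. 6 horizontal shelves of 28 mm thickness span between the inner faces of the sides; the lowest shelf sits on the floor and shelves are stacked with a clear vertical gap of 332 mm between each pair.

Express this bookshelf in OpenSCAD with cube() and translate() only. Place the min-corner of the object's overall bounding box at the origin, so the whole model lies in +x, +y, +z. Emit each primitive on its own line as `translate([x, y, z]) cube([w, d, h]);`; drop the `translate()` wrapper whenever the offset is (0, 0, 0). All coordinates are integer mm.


cube([24, 332, 1886]);
translate([810, 0, 0]) cube([24, 332, 1886]);
translate([24, 0, 0]) cube([786, 332, 28]);
translate([24, 0, 360]) cube([786, 332, 28]);
translate([24, 0, 720]) cube([786, 332, 28]);
translate([24, 0, 1080]) cube([786, 332, 28]);
translate([24, 0, 1440]) cube([786, 332, 28]);
translate([24, 0, 1800]) cube([786, 332, 28]);


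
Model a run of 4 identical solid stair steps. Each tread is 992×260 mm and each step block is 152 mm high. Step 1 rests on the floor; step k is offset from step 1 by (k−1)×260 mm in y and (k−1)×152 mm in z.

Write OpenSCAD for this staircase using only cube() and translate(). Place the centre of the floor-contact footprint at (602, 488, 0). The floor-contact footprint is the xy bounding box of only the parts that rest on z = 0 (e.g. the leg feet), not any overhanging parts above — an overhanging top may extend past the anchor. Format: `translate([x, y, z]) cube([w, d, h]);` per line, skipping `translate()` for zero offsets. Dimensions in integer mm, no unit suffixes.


translate([106, 358, 0]) cube([992, 260, 152]);
translate([106, 618, 152]) cube([992, 260, 152]);
translate([106, 878, 304]) cube([992, 260, 152]);
translate([106, 1138, 456]) cube([992, 260, 152]);


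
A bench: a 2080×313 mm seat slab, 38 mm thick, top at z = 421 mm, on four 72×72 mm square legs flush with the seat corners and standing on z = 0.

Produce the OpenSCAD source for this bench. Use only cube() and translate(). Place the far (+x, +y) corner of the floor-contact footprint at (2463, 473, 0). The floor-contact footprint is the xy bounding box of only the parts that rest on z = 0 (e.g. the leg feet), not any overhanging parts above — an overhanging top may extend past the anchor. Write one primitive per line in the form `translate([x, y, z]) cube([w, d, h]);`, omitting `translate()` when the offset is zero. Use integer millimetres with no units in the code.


translate([383, 160, 383]) cube([2080, 313, 38]);
translate([383, 160, 0]) cube([72, 72, 383]);
translate([383, 401, 0]) cube([72, 72, 383]);
translate([2391, 160, 0]) cube([72, 72, 383]);
translate([2391, 401, 0]) cube([72, 72, 383]);


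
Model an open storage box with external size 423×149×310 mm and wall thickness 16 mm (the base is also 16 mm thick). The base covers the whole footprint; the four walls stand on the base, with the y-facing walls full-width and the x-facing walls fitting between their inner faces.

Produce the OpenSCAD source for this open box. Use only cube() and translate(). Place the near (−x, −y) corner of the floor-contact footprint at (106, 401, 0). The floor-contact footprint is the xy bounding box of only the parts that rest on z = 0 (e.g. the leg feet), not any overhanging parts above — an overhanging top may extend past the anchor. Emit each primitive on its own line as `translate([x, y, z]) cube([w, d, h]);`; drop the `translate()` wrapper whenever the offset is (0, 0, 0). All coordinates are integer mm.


translate([106, 401, 0]) cube([423, 149, 16]);
translate([106, 401, 16]) cube([423, 16, 294]);
translate([106, 534, 16]) cube([423, 16, 294]);
translate([106, 417, 16]) cube([16, 117, 294]);
translate([513, 417, 16]) cube([16, 117, 294]);


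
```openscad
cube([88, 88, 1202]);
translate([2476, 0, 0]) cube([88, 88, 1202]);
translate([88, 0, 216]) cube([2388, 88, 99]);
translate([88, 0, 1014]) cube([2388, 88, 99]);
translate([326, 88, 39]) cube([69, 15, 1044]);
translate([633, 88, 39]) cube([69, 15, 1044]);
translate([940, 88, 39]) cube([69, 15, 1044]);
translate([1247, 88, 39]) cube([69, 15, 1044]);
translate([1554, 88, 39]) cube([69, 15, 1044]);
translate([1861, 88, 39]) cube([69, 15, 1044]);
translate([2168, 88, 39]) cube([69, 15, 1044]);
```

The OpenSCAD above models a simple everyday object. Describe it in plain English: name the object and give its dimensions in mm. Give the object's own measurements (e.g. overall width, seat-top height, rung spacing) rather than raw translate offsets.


A fence section. Two 88×88 mm posts, 1202 mm tall, stand on the floor with a clear span of 2388 mm between their inner faces. Two horizontal rails of 88×99 mm section span the gap between the posts with their undersides at z = 216 mm and z = 1014 mm, flush with the posts' −y face. 7 pickets, each 69 mm wide, 15 mm thick and 1044 mm tall, are fixed to the +y face of the rails with their bottoms at z = 39 mm, spaced across the span with a 238 mm gap after the −x post and between neighbouring pickets, with 239 mm left before the +x post.


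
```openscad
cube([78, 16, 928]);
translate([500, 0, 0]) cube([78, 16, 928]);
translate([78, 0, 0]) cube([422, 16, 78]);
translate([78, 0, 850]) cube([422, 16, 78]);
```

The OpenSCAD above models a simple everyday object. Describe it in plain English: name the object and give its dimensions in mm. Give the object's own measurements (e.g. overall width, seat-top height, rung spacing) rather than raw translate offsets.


A rectangular picture frame lying in the x–z plane (depth along y). The opening is 422 mm wide (x) by 772 mm tall (z), surrounded by a border 78 mm wide on all four sides. The frame is 16 mm deep and is made of two full-height vertical stiles with two horizontal rails fitted between them.


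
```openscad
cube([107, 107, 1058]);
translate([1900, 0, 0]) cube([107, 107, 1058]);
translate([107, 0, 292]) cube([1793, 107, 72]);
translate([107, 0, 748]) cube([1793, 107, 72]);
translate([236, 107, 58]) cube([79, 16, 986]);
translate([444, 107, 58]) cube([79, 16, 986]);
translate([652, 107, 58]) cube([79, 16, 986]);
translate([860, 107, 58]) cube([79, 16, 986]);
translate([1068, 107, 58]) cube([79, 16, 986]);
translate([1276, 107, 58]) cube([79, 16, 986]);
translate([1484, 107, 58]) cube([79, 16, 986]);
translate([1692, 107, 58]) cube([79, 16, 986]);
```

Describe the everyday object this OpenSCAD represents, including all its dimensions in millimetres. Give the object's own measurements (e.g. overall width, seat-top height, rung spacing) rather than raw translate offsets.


A fence section. Two 107×107 mm posts, 1058 mm tall, stand on the floor with a clear span of 1793 mm between their inner faces. Two horizontal rails of 107×72 mm section span the gap between the posts with their undersides at z = 292 mm and z = 748 mm, flush with the posts' −y face. 8 pickets, each 79 mm wide, 16 mm thick and 986 mm tall, are fixed to the +y face of the rails with their bottoms at z = 58 mm, spaced across the span with a 129 mm gap after the −x post and between neighbouring pickets and before the +x post.
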